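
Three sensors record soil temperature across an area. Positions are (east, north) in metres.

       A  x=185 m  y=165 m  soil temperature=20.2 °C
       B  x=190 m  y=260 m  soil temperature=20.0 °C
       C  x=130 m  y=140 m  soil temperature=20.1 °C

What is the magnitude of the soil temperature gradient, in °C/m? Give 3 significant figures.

0.00363 °C/m

Taking A as reference: B−A = (5, 95, -0.2); C−A = (-55, -25, -0.1).
Determinant of the coordinate differences = 5·(-25) − (-55)·95 = 5100.
∂T/∂x = [(-0.2)·(-25) − (-0.1)·95] / 5100 = +0.002843
∂T/∂y = [5·(-0.1) − (-55)·(-0.2)] / 5100 = -0.002255
|∇f| = √(0.002843² + -0.002255²) = 0.003629 °C/m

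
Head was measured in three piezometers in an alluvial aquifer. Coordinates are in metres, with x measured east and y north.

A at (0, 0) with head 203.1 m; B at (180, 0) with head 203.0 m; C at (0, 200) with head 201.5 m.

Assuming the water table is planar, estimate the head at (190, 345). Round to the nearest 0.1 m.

∂h/∂x = (203.0 − 203.1) / (180 − 0) = -0.0005556
∂h/∂y = (201.5 − 203.1) / (200 − 0) = -0.008000
h(190, 345) = 203.1 + (-0.0005556)·(190) + (-0.008000)·(345) = 203.1 -0.106 -2.760 = 200.234 m.

200.2 m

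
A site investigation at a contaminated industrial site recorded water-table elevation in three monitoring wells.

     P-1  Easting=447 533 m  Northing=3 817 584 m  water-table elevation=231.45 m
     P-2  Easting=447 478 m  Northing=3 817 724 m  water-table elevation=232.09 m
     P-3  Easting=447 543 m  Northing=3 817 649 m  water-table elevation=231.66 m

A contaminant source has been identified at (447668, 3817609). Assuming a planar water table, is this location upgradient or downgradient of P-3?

downgradient

Taking P-1 as reference: P-2−P-1 = (-55, 140, +0.64); P-3−P-1 = (10, 65, +0.21).
Determinant of the coordinate differences = (-55)·65 − 10·140 = -4975.
∂h/∂x = [(+0.64)·65 − (+0.21)·140] / -4975 = -0.002452
∂h/∂y = [(-55)·(+0.21) − 10·(+0.64)] / -4975 = +0.003608
Head at (447668, 3817609) = 231.45 + (-0.002452)·(135) + (+0.003608)·(25) = 231.21 m.
That is lower than the 231.66 m at P-3, so the point is downgradient.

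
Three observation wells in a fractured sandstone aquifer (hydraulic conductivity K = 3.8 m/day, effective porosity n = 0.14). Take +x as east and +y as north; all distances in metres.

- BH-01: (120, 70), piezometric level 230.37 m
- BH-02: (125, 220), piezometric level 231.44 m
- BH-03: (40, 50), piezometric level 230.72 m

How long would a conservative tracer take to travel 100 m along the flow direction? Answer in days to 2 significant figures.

With h = a·x + b·y + c and BH-01 as origin, the differences give:
  5·a + 150·b = +1.07
  (-80)·a + (-20)·b = +0.35
Eliminate b (×(-20) and ×150, subtract): 11900·a = -73.900 → a = ∂h/∂x = -0.006210
Back-substitute: b = ∂h/∂y = +0.007340.
|∇h| = √(-0.006210² + 0.007340²) = 0.009615
Seepage velocity v = K·i/n = 3.8 × 0.009615 / 0.14 = 0.261 m/day.
t = 100 / 0.261 = 383.1 days.

380 days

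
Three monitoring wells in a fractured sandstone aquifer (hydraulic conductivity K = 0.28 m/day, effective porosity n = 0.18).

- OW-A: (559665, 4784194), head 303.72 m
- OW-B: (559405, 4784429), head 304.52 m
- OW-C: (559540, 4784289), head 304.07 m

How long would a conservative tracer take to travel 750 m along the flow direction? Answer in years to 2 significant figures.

Differences from OW-A: to OW-B (Δx, Δy, Δh) = (-260, 235, +0.80); to OW-C = (-125, 95, +0.35).
Determinant of the coordinate differences = (-260)·95 − (-125)·235 = 4675.
∂h/∂x = [(+0.80)·95 − (+0.35)·235] / 4675 = -0.001337
∂h/∂y = [(-260)·(+0.35) − (-125)·(+0.80)] / 4675 = +0.001925
|∇h| = √(-0.001337² + 0.001925²) = 0.002344
Seepage velocity v = K·i/n = 0.28 × 0.002344 / 0.18 = 0.003646 m/day.
t = 750 / 0.003646 = 2.057e+05 days = 563 years.

560 years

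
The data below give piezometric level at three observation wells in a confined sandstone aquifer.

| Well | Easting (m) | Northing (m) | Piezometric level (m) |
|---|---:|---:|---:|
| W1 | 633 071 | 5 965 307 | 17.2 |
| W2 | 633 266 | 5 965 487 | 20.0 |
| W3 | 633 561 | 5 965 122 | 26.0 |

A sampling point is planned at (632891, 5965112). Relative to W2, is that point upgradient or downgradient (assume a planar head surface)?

With h = a·x + b·y + c and W1 as origin, the differences give:
  195·a + 180·b = +2.8
  490·a + (-185)·b = +8.8
Eliminate b (×(-185) and ×180, subtract): -124275·a = -2102.00 → a = ∂h/∂x = +0.01691
Back-substitute: b = ∂h/∂y = -0.002768.
Head at (632891, 5965112) = 17.2 + (+0.01691)·(-180) + (-0.002768)·(-195) = 14.70 m.
That is lower than the 20.0 m at W2, so the point is downgradient.

downgradient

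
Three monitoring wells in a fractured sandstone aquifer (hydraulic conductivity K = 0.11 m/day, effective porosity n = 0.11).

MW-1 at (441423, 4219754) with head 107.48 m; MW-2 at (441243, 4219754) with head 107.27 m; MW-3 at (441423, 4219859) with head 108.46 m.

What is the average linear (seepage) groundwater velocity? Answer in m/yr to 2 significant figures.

3.4 m/yr

∂h/∂x = (107.27 − 107.48) / (441243 − 441423) = +0.001167
∂h/∂y = (108.46 − 107.48) / (4219859 − 4219754) = +0.009333
|∇h| = √(0.001167² + 0.009333²) = 0.009406
Seepage velocity v = K·i/n = 0.11 × 0.009406 / 0.11 = 0.009406 m/day = 3.436 m/yr.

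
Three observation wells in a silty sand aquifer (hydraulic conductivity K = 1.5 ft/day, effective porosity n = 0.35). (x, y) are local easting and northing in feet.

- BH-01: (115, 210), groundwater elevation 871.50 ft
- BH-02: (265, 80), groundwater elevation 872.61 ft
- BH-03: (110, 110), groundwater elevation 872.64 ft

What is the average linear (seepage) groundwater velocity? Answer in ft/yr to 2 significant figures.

Taking BH-01 as reference: BH-02−BH-01 = (150, -130, +1.11); BH-03−BH-01 = (-5, -100, +1.14).
Solve a·Δx + b·Δy = Δh: det = 150·(-100) − (-5)·(-130) = -15650.
∂h/∂x = [(+1.11)·(-100) − (+1.14)·(-130)] / -15650 = -0.002377
∂h/∂y = [150·(+1.14) − (-5)·(+1.11)] / -15650 = -0.01128
|∇h| = √(-0.002377² + -0.01128²) = 0.01153
Seepage velocity v = K·i/n = 1.5 × 0.01153 / 0.35 = 0.04941 ft/day = 18.05 ft/yr.

18 ft/yr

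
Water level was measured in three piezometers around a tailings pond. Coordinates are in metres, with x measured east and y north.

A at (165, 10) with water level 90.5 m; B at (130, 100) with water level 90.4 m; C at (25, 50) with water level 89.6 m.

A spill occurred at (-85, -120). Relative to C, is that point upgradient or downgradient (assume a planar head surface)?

With h = a·x + b·y + c and A as origin, the differences give:
  (-35)·a + 90·b = -0.1
  (-140)·a + 40·b = -0.9
Eliminate b (×40 and ×90, subtract): 11200·a = 77.00 → a = ∂h/∂x = +0.006875
Back-substitute: b = ∂h/∂y = +0.001563.
Head at (-85, -120) = 90.5 + (+0.006875)·(-250) + (+0.001563)·(-130) = 88.58 m.
That is lower than the 89.6 m at C, so the point is downgradient.

downgradient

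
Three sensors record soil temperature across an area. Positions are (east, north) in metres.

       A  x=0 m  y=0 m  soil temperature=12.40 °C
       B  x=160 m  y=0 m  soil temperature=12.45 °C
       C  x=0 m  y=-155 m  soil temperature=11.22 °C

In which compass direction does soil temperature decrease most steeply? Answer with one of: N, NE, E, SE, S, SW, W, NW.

S

∂T/∂x = (12.45 − 12.40) / (160 − 0) = +0.0003125
∂T/∂y = (11.22 − 12.40) / (-155 − 0) = +0.007613
Steepest decrease is along −∇f = (-0.0003125 E, -0.007613 N) → south.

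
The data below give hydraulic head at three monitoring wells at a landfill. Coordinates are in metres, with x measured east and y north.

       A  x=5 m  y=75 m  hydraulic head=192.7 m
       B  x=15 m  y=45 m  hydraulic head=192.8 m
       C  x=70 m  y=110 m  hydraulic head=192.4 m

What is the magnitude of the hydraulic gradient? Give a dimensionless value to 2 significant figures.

Taking A as reference: B−A = (10, -30, +0.1); C−A = (65, 35, -0.3).
Determinant of the coordinate differences = 10·35 − 65·(-30) = 2300.
∂h/∂x = [(+0.1)·35 − (-0.3)·(-30)] / 2300 = -0.002391
∂h/∂y = [10·(-0.3) − 65·(+0.1)] / 2300 = -0.004130
|∇h| = √(-0.002391² + -0.004130²) = 0.004772

0.0048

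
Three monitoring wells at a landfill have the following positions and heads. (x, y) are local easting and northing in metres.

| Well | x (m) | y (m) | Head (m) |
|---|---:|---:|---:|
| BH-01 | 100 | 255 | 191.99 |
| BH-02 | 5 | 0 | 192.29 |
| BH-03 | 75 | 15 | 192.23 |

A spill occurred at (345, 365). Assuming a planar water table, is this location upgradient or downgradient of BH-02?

With h = a·x + b·y + c and BH-01 as origin, the differences give:
  (-95)·a + (-255)·b = +0.30
  (-25)·a + (-240)·b = +0.24
Eliminate b (×(-240) and ×(-255), subtract): 16425·a = -10.800 → a = ∂h/∂x = -0.0006575
Back-substitute: b = ∂h/∂y = -0.0009315.
Head at (345, 365) = 191.99 + (-0.0006575)·(245) + (-0.0009315)·(110) = 191.73 m.
That is lower than the 192.29 m at BH-02, so the point is downgradient.

downgradient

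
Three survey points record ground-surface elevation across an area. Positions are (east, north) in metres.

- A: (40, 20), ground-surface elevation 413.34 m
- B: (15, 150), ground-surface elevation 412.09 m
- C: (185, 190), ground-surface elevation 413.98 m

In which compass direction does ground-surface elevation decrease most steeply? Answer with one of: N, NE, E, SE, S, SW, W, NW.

Three-point gradient (reference A): Δ to B = (-25, 130, -1.25), Δ to C = (145, 170, +0.64).
∂z/∂x = +0.01280, ∂z/∂y = -0.007154 (det = -23100).
Steepest decrease is along −∇f = (-0.01280 E, +0.007154 N) → northwest.

NW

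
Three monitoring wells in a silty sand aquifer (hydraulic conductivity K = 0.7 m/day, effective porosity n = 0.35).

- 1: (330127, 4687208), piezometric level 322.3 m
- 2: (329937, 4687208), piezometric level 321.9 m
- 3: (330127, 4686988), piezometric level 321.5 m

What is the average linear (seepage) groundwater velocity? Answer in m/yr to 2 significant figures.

3.1 m/yr

∂h/∂x = (321.9 − 322.3) / (329937 − 330127) = +0.002105
∂h/∂y = (321.5 − 322.3) / (4686988 − 4687208) = +0.003636
|∇h| = √(0.002105² + 0.003636²) = 0.004201
Seepage velocity v = K·i/n = 0.7 × 0.004201 / 0.35 = 0.008402 m/day = 3.069 m/yr.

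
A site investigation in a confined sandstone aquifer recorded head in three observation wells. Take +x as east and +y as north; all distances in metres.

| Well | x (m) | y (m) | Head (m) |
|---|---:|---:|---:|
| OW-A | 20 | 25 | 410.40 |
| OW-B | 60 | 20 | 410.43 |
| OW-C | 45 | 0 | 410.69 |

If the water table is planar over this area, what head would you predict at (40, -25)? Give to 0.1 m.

411.0 m

Three-point gradient (reference OW-A): Δ to OW-B = (40, -5, +0.03), Δ to OW-C = (25, -25, +0.29).
∂h/∂x = -0.0008000, ∂h/∂y = -0.01240 (det = -875).
h(40, -25) = 410.40 + (-0.0008000)·(20) + (-0.01240)·(-50) = 410.40 -0.016 +0.620 = 411.004 m.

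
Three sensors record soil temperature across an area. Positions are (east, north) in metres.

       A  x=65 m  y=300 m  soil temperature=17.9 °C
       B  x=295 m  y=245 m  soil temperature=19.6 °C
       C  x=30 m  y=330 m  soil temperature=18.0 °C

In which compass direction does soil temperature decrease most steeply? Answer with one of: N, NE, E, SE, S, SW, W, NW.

SW

With T = a·x + b·y + c and A as origin, the differences give:
  230·a + (-55)·b = +1.7
  (-35)·a + 30·b = +0.1
Eliminate b (×30 and ×(-55), subtract): 4975·a = 56.50 → a = ∂T/∂x = +0.01136
Back-substitute: b = ∂T/∂y = +0.01658.
Steepest decrease is along −∇f = (-0.01136 E, -0.01658 N) → southwest.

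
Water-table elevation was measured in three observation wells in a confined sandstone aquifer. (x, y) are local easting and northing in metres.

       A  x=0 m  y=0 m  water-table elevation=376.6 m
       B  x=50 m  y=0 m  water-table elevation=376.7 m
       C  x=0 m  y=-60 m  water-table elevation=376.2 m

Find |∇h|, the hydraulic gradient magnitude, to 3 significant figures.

∂h/∂x = (376.7 − 376.6) / (50 − 0) = +0.002000
∂h/∂y = (376.2 − 376.6) / (-60 − 0) = +0.006667
|∇h| = √(0.002000² + 0.006667²) = 0.006961

0.00696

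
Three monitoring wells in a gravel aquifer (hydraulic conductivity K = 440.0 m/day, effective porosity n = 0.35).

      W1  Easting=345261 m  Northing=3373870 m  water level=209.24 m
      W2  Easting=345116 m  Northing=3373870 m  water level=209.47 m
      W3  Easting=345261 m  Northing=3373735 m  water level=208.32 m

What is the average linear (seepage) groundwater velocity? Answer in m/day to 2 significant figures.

8.8 m/day

∂h/∂x = (209.47 − 209.24) / (345116 − 345261) = -0.001586
∂h/∂y = (208.32 − 209.24) / (3373735 − 3373870) = +0.006815
|∇h| = √(-0.001586² + 0.006815²) = 0.006997
Seepage velocity v = K·i/n = 440.0 × 0.006997 / 0.35 = 8.796 m/day.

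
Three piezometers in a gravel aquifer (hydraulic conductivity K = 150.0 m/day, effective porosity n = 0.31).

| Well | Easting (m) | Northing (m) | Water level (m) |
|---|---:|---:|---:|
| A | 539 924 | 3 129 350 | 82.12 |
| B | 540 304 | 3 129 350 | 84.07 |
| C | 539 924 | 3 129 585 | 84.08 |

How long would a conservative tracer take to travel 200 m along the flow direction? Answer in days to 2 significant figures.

42 days

∂h/∂x = (84.07 − 82.12) / (540304 − 539924) = +0.005132
∂h/∂y = (84.08 − 82.12) / (3129585 − 3129350) = +0.008340
|∇h| = √(0.005132² + 0.008340²) = 0.009792
Seepage velocity v = K·i/n = 150.0 × 0.009792 / 0.31 = 4.738 m/day.
t = 200 / 4.738 = 42.21 days.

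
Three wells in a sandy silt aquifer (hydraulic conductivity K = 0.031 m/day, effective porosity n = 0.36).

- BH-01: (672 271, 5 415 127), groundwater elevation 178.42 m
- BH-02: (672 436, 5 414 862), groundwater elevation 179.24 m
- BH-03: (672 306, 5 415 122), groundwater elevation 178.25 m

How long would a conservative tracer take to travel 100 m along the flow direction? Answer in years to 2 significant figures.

360 years

With h = a·x + b·y + c and BH-01 as origin, the differences give:
  165·a + (-265)·b = +0.82
  35·a + (-5)·b = -0.17
Eliminate b (×(-5) and ×(-265), subtract): 8450·a = -49.150 → a = ∂h/∂x = -0.005817
Back-substitute: b = ∂h/∂y = -0.006716.
|∇h| = √(-0.005817² + -0.006716²) = 0.008885
Seepage velocity v = K·i/n = 0.031 × 0.008885 / 0.36 = 0.0007651 m/day.
t = 100 / 0.0007651 = 1.307e+05 days = 358 years.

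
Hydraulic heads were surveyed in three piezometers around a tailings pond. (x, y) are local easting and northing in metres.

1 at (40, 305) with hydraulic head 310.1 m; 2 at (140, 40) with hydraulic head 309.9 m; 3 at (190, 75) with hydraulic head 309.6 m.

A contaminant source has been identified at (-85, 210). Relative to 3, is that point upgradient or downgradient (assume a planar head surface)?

upgradient

Differences from 1: to 2 (Δx, Δy, Δh) = (100, -265, -0.2); to 3 = (150, -230, -0.5).
Determinant of the coordinate differences = 100·(-230) − 150·(-265) = 16750.
∂h/∂x = [(-0.2)·(-230) − (-0.5)·(-265)] / 16750 = -0.005164
∂h/∂y = [100·(-0.5) − 150·(-0.2)] / 16750 = -0.001194
Head at (-85, 210) = 310.1 + (-0.005164)·(-125) + (-0.001194)·(-95) = 310.86 m.
That is higher than the 309.6 m at 3, so the point is upgradient.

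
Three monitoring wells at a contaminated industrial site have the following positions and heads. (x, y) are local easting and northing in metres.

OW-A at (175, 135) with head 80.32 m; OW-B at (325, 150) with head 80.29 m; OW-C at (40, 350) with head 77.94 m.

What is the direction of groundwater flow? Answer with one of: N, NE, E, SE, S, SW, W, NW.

N

With h = a·x + b·y + c and OW-A as origin, the differences give:
  150·a + 15·b = -0.03
  (-135)·a + 215·b = -2.38
Eliminate b (×215 and ×15, subtract): 34275·a = 29.250 → a = ∂h/∂x = +0.0008534
Back-substitute: b = ∂h/∂y = -0.01053.
Flow = −∇h = (-0.0008534 east, +0.01053 north), which points north.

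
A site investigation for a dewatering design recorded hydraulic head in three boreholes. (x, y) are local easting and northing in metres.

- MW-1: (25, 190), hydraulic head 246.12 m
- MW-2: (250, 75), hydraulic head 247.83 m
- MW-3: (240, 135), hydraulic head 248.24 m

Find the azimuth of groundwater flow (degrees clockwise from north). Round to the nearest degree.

234°

Taking MW-1 as reference: MW-2−MW-1 = (225, -115, +1.71); MW-3−MW-1 = (215, -55, +2.12).
Solve a·Δx + b·Δy = Δh: det = 225·(-55) − 215·(-115) = 12350.
∂h/∂x = [(+1.71)·(-55) − (+2.12)·(-115)] / 12350 = +0.01213
∂h/∂y = [225·(+2.12) − 215·(+1.71)] / 12350 = +0.008854
Flow direction (−∇h) has components (-0.01213 E, -0.008854 N).
Azimuth = atan2(E, N) = atan2(-0.01213, -0.008854) = 233.9° ≈ 234°.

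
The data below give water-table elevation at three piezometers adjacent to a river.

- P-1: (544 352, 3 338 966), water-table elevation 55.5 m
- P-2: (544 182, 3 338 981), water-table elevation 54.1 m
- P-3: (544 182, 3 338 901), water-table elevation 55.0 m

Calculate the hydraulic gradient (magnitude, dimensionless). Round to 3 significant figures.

0.0134

Taking P-1 as reference: P-2−P-1 = (-170, 15, -1.4); P-3−P-1 = (-170, -65, -0.5).
Solve a·Δx + b·Δy = Δh: det = (-170)·(-65) − (-170)·15 = 13600.
∂h/∂x = [(-1.4)·(-65) − (-0.5)·15] / 13600 = +0.007243
∂h/∂y = [(-170)·(-0.5) − (-170)·(-1.4)] / 13600 = -0.01125
|∇h| = √(0.007243² + -0.01125²) = 0.01338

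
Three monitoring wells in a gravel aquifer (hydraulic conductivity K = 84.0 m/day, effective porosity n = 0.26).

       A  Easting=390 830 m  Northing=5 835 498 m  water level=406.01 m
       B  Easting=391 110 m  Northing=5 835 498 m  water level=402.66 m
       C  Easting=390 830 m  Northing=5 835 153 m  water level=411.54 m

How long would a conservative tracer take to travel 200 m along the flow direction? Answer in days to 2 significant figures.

∂h/∂x = (402.66 − 406.01) / (391110 − 390830) = -0.01196
∂h/∂y = (411.54 − 406.01) / (5835153 − 5835498) = -0.01603
|∇h| = √(-0.01196² + -0.01603²) = 0.02
Seepage velocity v = K·i/n = 84.0 × 0.02 / 0.26 = 6.462 m/day.
t = 200 / 6.462 = 30.95 days.

31 days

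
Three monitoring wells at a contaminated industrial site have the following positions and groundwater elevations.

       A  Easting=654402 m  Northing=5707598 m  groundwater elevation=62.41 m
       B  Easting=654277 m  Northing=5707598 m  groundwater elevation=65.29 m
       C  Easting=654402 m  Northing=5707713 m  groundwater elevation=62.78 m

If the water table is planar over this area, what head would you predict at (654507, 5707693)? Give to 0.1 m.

60.3 m

∂h/∂x = (65.29 − 62.41) / (654277 − 654402) = -0.02304
∂h/∂y = (62.78 − 62.41) / (5707713 − 5707598) = +0.003217
h(654507, 5707693) = 62.41 + (-0.02304)·(105) + (+0.003217)·(95) = 62.41 -2.419 +0.306 = 60.296 m.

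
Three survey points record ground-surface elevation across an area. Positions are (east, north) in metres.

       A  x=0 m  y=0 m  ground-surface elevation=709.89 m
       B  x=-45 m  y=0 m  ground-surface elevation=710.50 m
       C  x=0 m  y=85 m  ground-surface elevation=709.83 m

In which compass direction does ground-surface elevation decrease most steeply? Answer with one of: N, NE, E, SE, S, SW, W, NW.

∂z/∂x = (710.50 − 709.89) / (-45 − 0) = -0.01356
∂z/∂y = (709.83 − 709.89) / (85 − 0) = -0.0007059
Steepest decrease is along −∇f = (+0.01356 E, +0.0007059 N) → east.

E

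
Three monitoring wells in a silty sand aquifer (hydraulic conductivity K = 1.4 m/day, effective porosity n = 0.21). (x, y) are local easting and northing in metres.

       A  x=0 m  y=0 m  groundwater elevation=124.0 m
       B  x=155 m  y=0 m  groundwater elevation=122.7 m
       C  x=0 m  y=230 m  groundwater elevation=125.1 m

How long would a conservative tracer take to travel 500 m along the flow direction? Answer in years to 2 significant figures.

∂h/∂x = (122.7 − 124.0) / (155 − 0) = -0.008387
∂h/∂y = (125.1 − 124.0) / (230 − 0) = +0.004783
|∇h| = √(-0.008387² + 0.004783²) = 0.009655
Seepage velocity v = K·i/n = 1.4 × 0.009655 / 0.21 = 0.06437 m/day.
t = 500 / 0.06437 = 7768 days = 21.3 years.

21 years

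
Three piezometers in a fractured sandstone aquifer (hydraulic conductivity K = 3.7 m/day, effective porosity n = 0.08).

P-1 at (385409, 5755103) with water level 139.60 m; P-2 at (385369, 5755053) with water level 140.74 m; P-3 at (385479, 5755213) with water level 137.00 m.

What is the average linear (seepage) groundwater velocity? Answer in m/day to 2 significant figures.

1.3 m/day

Taking P-1 as reference: P-2−P-1 = (-40, -50, +1.14); P-3−P-1 = (70, 110, -2.60).
Solve a·Δx + b·Δy = Δh: det = (-40)·110 − 70·(-50) = -900.
∂h/∂x = [(+1.14)·110 − (-2.60)·(-50)] / -900 = +0.005111
∂h/∂y = [(-40)·(-2.60) − 70·(+1.14)] / -900 = -0.02689
|∇h| = √(0.005111² + -0.02689²) = 0.02737
Seepage velocity v = K·i/n = 3.7 × 0.02737 / 0.08 = 1.266 m/day.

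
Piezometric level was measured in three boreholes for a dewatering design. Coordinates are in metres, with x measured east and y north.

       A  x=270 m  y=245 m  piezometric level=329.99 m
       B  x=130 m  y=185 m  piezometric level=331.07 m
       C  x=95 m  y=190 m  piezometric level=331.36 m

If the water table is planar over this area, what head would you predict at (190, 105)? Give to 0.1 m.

330.5 m

With h = a·x + b·y + c and A as origin, the differences give:
  (-140)·a + (-60)·b = +1.08
  (-175)·a + (-55)·b = +1.37
Eliminate b (×(-55) and ×(-60), subtract): -2800·a = 22.800 → a = ∂h/∂x = -0.008143
Back-substitute: b = ∂h/∂y = +0.001000.
h(190, 105) = 329.99 + (-0.008143)·(-80) + (+0.001000)·(-140) = 329.99 +0.651 -0.140 = 330.501 m.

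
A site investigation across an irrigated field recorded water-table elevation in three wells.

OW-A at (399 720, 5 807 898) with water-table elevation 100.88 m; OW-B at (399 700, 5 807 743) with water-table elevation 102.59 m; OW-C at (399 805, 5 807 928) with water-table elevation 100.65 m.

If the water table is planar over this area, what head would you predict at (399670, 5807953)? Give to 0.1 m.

Differences from OW-A: to OW-B (Δx, Δy, Δh) = (-20, -155, +1.71); to OW-C = (85, 30, -0.23).
Solve a·Δx + b·Δy = Δh: det = (-20)·30 − 85·(-155) = 12575.
∂h/∂x = [(+1.71)·30 − (-0.23)·(-155)] / 12575 = +0.001245
∂h/∂y = [(-20)·(-0.23) − 85·(+1.71)] / 12575 = -0.01119
h(399670, 5807953) = 100.88 + (+0.001245)·(-50) + (-0.01119)·(55) = 100.88 -0.062 -0.616 = 100.202 m.

100.2 m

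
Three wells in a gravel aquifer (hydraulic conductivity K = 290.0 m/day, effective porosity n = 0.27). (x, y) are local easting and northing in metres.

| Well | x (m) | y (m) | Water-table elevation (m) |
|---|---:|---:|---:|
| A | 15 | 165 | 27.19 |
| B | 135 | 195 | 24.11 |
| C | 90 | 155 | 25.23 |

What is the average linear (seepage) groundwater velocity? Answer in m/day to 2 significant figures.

28 m/day

With h = a·x + b·y + c and A as origin, the differences give:
  120·a + 30·b = -3.08
  75·a + (-10)·b = -1.96
Eliminate b (×(-10) and ×30, subtract): -3450·a = 89.600 → a = ∂h/∂x = -0.02597
Back-substitute: b = ∂h/∂y = +0.001217.
|∇h| = √(-0.02597² + 0.001217²) = 0.026
Seepage velocity v = K·i/n = 290.0 × 0.026 / 0.27 = 27.93 m/day.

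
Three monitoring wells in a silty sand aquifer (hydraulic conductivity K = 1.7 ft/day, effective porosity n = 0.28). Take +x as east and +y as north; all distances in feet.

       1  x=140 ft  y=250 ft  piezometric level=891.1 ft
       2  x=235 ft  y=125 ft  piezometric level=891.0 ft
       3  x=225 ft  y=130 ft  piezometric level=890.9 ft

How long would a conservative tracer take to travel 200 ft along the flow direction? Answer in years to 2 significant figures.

4.2 years

With h = a·x + b·y + c and 1 as origin, the differences give:
  95·a + (-125)·b = -0.1
  85·a + (-120)·b = -0.2
Eliminate b (×(-120) and ×(-125), subtract): -775·a = -13.00 → a = ∂h/∂x = +0.01677
Back-substitute: b = ∂h/∂y = +0.01355.
|∇h| = √(0.01677² + 0.01355²) = 0.02156
Seepage velocity v = K·i/n = 1.7 × 0.02156 / 0.28 = 0.1309 ft/day.
t = 200 / 0.1309 = 1528 days = 4.18 years.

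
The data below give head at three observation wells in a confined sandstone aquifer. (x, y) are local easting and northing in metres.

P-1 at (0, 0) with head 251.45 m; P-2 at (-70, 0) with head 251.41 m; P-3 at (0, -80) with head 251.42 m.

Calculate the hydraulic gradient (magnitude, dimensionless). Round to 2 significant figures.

0.00068

∂h/∂x = (251.41 − 251.45) / (-70 − 0) = +0.0005714
∂h/∂y = (251.42 − 251.45) / (-80 − 0) = +0.0003750
|∇h| = √(0.0005714² + 0.0003750²) = 0.0006835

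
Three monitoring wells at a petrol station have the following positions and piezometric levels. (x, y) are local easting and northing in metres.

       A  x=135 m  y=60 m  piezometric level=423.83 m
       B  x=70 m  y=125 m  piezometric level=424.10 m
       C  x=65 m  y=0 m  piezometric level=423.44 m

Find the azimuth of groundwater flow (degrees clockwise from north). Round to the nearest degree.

Differences from A: to B (Δx, Δy, Δh) = (-65, 65, +0.27); to C = (-70, -60, -0.39).
Solve a·Δx + b·Δy = Δh: det = (-65)·(-60) − (-70)·65 = 8450.
∂h/∂x = [(+0.27)·(-60) − (-0.39)·65] / 8450 = +0.001083
∂h/∂y = [(-65)·(-0.39) − (-70)·(+0.27)] / 8450 = +0.005237
Flow direction (−∇h) has components (-0.001083 E, -0.005237 N).
Azimuth = atan2(E, N) = atan2(-0.001083, -0.005237) = 191.7° ≈ 192°.

192°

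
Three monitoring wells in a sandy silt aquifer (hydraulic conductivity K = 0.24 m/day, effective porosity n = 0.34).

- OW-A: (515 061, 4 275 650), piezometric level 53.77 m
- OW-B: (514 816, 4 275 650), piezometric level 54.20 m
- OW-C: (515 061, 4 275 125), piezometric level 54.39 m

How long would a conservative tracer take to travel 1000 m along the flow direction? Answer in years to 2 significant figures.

∂h/∂x = (54.20 − 53.77) / (514816 − 515061) = -0.001755
∂h/∂y = (54.39 − 53.77) / (4275125 − 4275650) = -0.001181
|∇h| = √(-0.001755² + -0.001181²) = 0.002115
Seepage velocity v = K·i/n = 0.24 × 0.002115 / 0.34 = 0.001493 m/day.
t = 1000 / 0.001493 = 6.698e+05 days = 1.83e+03 years.

1800 years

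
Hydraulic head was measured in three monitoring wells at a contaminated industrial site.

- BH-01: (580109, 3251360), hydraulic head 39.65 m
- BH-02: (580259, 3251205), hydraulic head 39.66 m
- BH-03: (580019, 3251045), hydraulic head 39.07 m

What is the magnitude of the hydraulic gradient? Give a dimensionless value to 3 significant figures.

0.00207

With h = a·x + b·y + c and BH-01 as origin, the differences give:
  150·a + (-155)·b = +0.01
  (-90)·a + (-315)·b = -0.58
Eliminate b (×(-315) and ×(-155), subtract): -61200·a = -93.050 → a = ∂h/∂x = +0.001520
Back-substitute: b = ∂h/∂y = +0.001407.
|∇h| = √(0.001520² + 0.001407²) = 0.002071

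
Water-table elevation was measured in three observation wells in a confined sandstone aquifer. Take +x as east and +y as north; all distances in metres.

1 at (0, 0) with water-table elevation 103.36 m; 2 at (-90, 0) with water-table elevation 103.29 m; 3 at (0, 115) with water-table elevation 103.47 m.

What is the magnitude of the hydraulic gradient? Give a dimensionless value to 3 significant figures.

∂h/∂x = (103.29 − 103.36) / (-90 − 0) = +0.0007778
∂h/∂y = (103.47 − 103.36) / (115 − 0) = +0.0009565
|∇h| = √(0.0007778² + 0.0009565²) = 0.001233

0.00123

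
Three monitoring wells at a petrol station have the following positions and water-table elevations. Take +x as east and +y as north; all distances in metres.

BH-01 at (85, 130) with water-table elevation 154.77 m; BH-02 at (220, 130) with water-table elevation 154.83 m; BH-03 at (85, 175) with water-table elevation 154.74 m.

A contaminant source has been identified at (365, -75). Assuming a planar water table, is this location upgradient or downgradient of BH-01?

upgradient

With h = a·x + b·y + c and BH-01 as origin, the differences give:
  135·a + 0·b = +0.06
  0·a + 45·b = -0.03
Eliminate b (×45 and ×0, subtract): 6075·a = 2.700 → a = ∂h/∂x = +0.0004444
Back-substitute: b = ∂h/∂y = -0.0006667.
Head at (365, -75) = 154.77 + (+0.0004444)·(280) + (-0.0006667)·(-205) = 155.03 m.
That is higher than the 154.77 m at BH-01, so the point is upgradient.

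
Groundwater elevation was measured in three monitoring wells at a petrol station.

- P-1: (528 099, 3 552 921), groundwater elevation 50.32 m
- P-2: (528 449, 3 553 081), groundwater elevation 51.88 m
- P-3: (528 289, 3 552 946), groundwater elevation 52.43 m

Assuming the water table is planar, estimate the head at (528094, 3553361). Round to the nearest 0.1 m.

With h = a·x + b·y + c and P-1 as origin, the differences give:
  350·a + 160·b = +1.56
  190·a + 25·b = +2.11
Eliminate b (×25 and ×160, subtract): -21650·a = -298.600 → a = ∂h/∂x = +0.01379
Back-substitute: b = ∂h/∂y = -0.02042.
h(528094, 3553361) = 50.32 + (+0.01379)·(-5) + (-0.02042)·(440) = 50.32 -0.069 -8.985 = 41.266 m.

41.3 m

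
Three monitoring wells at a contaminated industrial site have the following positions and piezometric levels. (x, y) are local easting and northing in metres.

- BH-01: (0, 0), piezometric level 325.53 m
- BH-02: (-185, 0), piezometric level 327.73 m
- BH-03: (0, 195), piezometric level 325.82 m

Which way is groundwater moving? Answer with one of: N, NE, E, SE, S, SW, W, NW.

∂h/∂x = (327.73 − 325.53) / (-185 − 0) = -0.01189
∂h/∂y = (325.82 − 325.53) / (195 − 0) = +0.001487
Flow = −∇h = (+0.01189 east, -0.001487 north), which points east.

E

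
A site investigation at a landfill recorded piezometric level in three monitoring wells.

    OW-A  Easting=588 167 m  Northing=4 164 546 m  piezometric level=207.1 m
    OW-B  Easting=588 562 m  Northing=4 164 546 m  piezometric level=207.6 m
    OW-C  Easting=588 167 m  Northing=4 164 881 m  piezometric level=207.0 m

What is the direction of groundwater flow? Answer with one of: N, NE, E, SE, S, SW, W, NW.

W

∂h/∂x = (207.6 − 207.1) / (588562 − 588167) = +0.001266
∂h/∂y = (207.0 − 207.1) / (4164881 − 4164546) = -0.0002985
Flow = −∇h = (-0.001266 east, +0.0002985 north), which points west.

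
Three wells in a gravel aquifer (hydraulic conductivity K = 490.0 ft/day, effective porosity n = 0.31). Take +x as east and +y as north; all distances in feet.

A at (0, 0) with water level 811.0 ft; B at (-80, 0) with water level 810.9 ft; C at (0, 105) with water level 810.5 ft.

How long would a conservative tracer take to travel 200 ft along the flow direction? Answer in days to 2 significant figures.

26 days

∂h/∂x = (810.9 − 811.0) / (-80 − 0) = +0.001250
∂h/∂y = (810.5 − 811.0) / (105 − 0) = -0.004762
|∇h| = √(0.001250² + -0.004762²) = 0.004923
Seepage velocity v = K·i/n = 490.0 × 0.004923 / 0.31 = 7.782 ft/day.
t = 200 / 7.782 = 25.7 days.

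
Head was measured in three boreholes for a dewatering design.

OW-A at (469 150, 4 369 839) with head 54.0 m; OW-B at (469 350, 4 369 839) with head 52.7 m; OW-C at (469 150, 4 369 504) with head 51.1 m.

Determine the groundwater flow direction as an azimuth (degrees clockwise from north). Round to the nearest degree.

∂h/∂x = (52.7 − 54.0) / (469350 − 469150) = -0.006500
∂h/∂y = (51.1 − 54.0) / (4369504 − 4369839) = +0.008657
Flow direction (−∇h) has components (+0.006500 E, -0.008657 N).
Azimuth = atan2(E, N) = atan2(+0.006500, -0.008657) = 143.1° ≈ 143°.

143°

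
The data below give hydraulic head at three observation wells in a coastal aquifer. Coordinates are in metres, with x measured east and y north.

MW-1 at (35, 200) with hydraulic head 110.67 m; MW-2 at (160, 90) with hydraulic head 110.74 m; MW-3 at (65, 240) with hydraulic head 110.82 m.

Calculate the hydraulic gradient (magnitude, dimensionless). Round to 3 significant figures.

0.00307

With h = a·x + b·y + c and MW-1 as origin, the differences give:
  125·a + (-110)·b = +0.07
  30·a + 40·b = +0.15
Eliminate b (×40 and ×(-110), subtract): 8300·a = 19.300 → a = ∂h/∂x = +0.002325
Back-substitute: b = ∂h/∂y = +0.002006.
|∇h| = √(0.002325² + 0.002006²) = 0.003071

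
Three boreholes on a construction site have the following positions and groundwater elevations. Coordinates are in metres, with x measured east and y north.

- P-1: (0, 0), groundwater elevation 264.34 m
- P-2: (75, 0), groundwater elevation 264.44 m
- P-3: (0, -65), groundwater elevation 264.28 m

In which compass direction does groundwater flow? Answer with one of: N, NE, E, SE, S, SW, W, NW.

∂h/∂x = (264.44 − 264.34) / (75 − 0) = +0.001333
∂h/∂y = (264.28 − 264.34) / (-65 − 0) = +0.0009231
Flow = −∇h = (-0.001333 east, -0.0009231 north), which points southwest.

SW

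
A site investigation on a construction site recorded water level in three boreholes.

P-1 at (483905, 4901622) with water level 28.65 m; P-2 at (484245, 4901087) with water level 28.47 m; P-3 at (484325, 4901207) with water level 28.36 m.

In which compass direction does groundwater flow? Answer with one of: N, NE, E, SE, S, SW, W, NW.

With h = a·x + b·y + c and P-1 as origin, the differences give:
  340·a + (-535)·b = -0.18
  420·a + (-415)·b = -0.29
Eliminate b (×(-415) and ×(-535), subtract): 83600·a = -80.450 → a = ∂h/∂x = -0.0009623
Back-substitute: b = ∂h/∂y = -0.0002751.
Flow = −∇h = (+0.0009623 east, +0.0002751 north), which points east.

E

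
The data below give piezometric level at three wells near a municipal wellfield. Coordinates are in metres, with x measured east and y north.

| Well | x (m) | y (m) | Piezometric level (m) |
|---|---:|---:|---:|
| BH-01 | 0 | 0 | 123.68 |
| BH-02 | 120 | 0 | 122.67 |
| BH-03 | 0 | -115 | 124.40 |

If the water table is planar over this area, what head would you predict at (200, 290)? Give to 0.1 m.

∂h/∂x = (122.67 − 123.68) / (120 − 0) = -0.008417
∂h/∂y = (124.40 − 123.68) / (-115 − 0) = -0.006261
h(200, 290) = 123.68 + (-0.008417)·(200) + (-0.006261)·(290) = 123.68 -1.683 -1.816 = 120.181 m.

120.2 m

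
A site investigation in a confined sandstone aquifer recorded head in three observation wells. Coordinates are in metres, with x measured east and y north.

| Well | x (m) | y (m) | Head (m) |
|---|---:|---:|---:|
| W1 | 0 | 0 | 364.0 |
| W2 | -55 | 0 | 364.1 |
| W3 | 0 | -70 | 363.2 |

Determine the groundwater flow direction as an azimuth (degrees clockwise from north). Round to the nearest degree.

∂h/∂x = (364.1 − 364.0) / (-55 − 0) = -0.001818
∂h/∂y = (363.2 − 364.0) / (-70 − 0) = +0.01143
Flow direction (−∇h) has components (+0.001818 E, -0.01143 N).
Azimuth = atan2(E, N) = atan2(+0.001818, -0.01143) = 171.0° ≈ 171°.

171°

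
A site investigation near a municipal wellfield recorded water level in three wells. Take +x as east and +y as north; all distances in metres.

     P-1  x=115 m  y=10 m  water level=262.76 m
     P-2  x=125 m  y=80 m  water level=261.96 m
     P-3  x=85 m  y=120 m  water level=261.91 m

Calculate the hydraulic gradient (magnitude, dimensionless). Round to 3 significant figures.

0.0135

Three-point gradient (reference P-1): Δ to P-2 = (10, 70, -0.80), Δ to P-3 = (-30, 110, -0.85).
∂h/∂x = -0.008906, ∂h/∂y = -0.01016 (det = 3200).
|∇h| = √(-0.008906² + -0.01016²) = 0.01351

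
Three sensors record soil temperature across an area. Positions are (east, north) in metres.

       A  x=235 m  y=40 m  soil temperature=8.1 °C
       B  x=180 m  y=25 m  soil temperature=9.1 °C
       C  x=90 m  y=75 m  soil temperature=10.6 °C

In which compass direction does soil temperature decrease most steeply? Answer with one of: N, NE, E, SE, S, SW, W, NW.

E

Taking A as reference: B−A = (-55, -15, +1.0); C−A = (-145, 35, +2.5).
Determinant of the coordinate differences = (-55)·35 − (-145)·(-15) = -4100.
∂T/∂x = [(+1.0)·35 − (+2.5)·(-15)] / -4100 = -0.01768
∂T/∂y = [(-55)·(+2.5) − (-145)·(+1.0)] / -4100 = -0.001829
Steepest decrease is along −∇f = (+0.01768 E, +0.001829 N) → east.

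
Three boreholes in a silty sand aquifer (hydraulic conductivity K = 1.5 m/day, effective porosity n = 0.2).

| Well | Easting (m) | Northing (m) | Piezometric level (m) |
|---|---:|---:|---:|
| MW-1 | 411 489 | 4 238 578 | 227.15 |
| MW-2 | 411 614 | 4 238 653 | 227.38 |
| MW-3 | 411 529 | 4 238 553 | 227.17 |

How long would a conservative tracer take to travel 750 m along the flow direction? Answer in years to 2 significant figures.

Taking MW-1 as reference: MW-2−MW-1 = (125, 75, +0.23); MW-3−MW-1 = (40, -25, +0.02).
Solve a·Δx + b·Δy = Δh: det = 125·(-25) − 40·75 = -6125.
∂h/∂x = [(+0.23)·(-25) − (+0.02)·75] / -6125 = +0.001184
∂h/∂y = [125·(+0.02) − 40·(+0.23)] / -6125 = +0.001094
|∇h| = √(0.001184² + 0.001094²) = 0.001612
Seepage velocity v = K·i/n = 1.5 × 0.001612 / 0.2 = 0.01209 m/day.
t = 750 / 0.01209 = 6.203e+04 days = 170 years.

170 years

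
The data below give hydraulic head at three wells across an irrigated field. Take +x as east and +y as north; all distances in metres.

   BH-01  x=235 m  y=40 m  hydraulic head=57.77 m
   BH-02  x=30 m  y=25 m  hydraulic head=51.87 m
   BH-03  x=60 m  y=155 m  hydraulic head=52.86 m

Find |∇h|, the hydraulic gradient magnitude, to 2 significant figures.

Taking BH-01 as reference: BH-02−BH-01 = (-205, -15, -5.90); BH-03−BH-01 = (-175, 115, -4.91).
Determinant of the coordinate differences = (-205)·115 − (-175)·(-15) = -26200.
∂h/∂x = [(-5.90)·115 − (-4.91)·(-15)] / -26200 = +0.02871
∂h/∂y = [(-205)·(-4.91) − (-175)·(-5.90)] / -26200 = +0.0009905
|∇h| = √(0.02871² + 0.0009905²) = 0.02873

0.029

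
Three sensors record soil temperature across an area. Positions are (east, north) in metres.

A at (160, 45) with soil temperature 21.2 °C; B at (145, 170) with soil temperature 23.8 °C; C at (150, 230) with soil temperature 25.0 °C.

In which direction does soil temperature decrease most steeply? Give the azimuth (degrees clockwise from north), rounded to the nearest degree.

169°

Taking A as reference: B−A = (-15, 125, +2.6); C−A = (-10, 185, +3.8).
Determinant of the coordinate differences = (-15)·185 − (-10)·125 = -1525.
∂T/∂x = [(+2.6)·185 − (+3.8)·125] / -1525 = -0.003934
∂T/∂y = [(-15)·(+3.8) − (-10)·(+2.6)] / -1525 = +0.02033
Steepest decrease is along −∇f: components (+0.003934 E, -0.02033 N).
Azimuth = atan2(+0.003934, -0.02033) = 169.0° ≈ 169°.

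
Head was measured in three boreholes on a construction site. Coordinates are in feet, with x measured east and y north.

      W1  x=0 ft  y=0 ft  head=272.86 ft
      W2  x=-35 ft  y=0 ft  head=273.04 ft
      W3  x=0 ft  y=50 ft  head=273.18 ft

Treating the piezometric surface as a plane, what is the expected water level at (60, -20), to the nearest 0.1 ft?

∂h/∂x = (273.04 − 272.86) / (-35 − 0) = -0.005143
∂h/∂y = (273.18 − 272.86) / (50 − 0) = +0.006400
h(60, -20) = 272.86 + (-0.005143)·(60) + (+0.006400)·(-20) = 272.86 -0.309 -0.128 = 272.423 ft.

272.4 ft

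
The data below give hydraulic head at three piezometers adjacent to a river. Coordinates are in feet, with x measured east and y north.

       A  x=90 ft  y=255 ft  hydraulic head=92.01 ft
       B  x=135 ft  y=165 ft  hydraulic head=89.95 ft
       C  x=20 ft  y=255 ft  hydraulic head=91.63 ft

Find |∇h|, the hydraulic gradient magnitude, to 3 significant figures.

Differences from A: to B (Δx, Δy, Δh) = (45, -90, -2.06); to C = (-70, 0, -0.38).
Solve a·Δx + b·Δy = Δh: det = 45·0 − (-70)·(-90) = -6300.
∂h/∂x = [(-2.06)·0 − (-0.38)·(-90)] / -6300 = +0.005429
∂h/∂y = [45·(-0.38) − (-70)·(-2.06)] / -6300 = +0.02560
|∇h| = √(0.005429² + 0.02560²) = 0.02617

0.0262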